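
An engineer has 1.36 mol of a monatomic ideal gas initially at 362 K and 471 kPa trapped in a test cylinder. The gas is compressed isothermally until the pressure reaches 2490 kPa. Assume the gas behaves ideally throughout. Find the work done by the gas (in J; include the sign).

-6820 J

V₁ = nRT₁/P₁ = 1.36×8.314×362/471 = 8.69 L.
Isothermal: T stays 362 K; PV = const ⇒ V₂ = 1.64 L, P₂ = 2490 kPa.
W = nRT ln(V₂/V₁) = 1.36×8.314×362×ln(0.189) = -6820 J.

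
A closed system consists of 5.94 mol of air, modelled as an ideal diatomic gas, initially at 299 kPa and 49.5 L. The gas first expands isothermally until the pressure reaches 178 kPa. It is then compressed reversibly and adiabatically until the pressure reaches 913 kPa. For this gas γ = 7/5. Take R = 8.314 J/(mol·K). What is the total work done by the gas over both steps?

-14400 J

T₁ = P₁V₁/(nR) = 299×49.5/(5.94×8.314) = 300 K.
Step 1 — Isothermal: T stays 300 K; PV = const ⇒ V₂ = 83.1 L, P₂ = 178 kPa.
ΔU = 0 (ideal gas, T constant).
W = nRT ln(V₂/V₁) = 5.94×8.314×300×ln(1.68) = 7680 J.
Q = ΔU + W = 7680 J.
State after step 1: P = 178 kPa, V = 83.1 L, T = 300 K.
Step 2 — Adiabatic: T₂/T₁ = (P₂/P₁)^((γ−1)/γ) ⇒ T₂ = 300×(5.13)^0.286 = 478 K; V₂ = 25.9 L.
ΔU = nCvΔT = 5.94×20.8×(478−300) = 22000 J.
Q = 0 for an adiabatic process, so W = −ΔU = -22000 J.
Net over both steps: W = -14400 J, Q = 7680 J, ΔU = 22000 J.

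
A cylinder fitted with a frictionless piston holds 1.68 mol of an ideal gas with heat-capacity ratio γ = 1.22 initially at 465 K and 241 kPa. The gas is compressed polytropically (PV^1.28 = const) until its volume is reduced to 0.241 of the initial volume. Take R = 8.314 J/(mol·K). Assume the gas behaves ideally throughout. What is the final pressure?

1490 kPa

V₁ = nRT₁/P₁ = 1.68×8.314×465/241 = 26.9 L.
Polytropic n=1.28: T₂ = T₁(V₁/V₂)^(n−1) = 465×(4.15)^0.28 = 693 K; P₂ = P₁(V₁/V₂)^n = 1490 kPa.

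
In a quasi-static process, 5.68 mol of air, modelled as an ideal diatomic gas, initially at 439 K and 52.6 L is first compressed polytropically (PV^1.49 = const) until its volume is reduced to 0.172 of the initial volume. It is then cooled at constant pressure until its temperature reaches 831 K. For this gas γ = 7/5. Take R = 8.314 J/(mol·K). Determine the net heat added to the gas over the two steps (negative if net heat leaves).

-21500 J

P₁ = nRT₁/V₁ = 5.68×8.314×439/52.6 = 394 kPa.
Step 1 — Polytropic n=1.49: T₂ = T₁(V₁/V₂)^(n−1) = 439×(5.81)^0.49 = 1040 K; P₂ = P₁(V₁/V₂)^n = 5430 kPa.
W = (P₁V₁−P₂V₂)/(n−1) = (394×52.6−5430×9.05)/0.49 = -57900 J.
ΔU = nCvΔT = 5.68×20.8×(1040−439) = 71000 J.
Q = ΔU + W = 13000 J.
State after step 1: P = 5430 kPa, V = 9.05 L, T = 1040 K.
Step 2 — Isobaric: P stays 5430 kPa; V/T = const ⇒ T₂ = 831 K, V₂ = 7.23 L.
W = PΔV = 5430×(7.23−9.05) kPa·L = -9870 J.
ΔU = nCvΔT = 5.68×20.8×(831−1040) = -24700 J.
Q = ΔU + W = nCpΔT = -34600 J.
Net over both steps: W = -67800 J, Q = -21500 J, ΔU = 46300 J.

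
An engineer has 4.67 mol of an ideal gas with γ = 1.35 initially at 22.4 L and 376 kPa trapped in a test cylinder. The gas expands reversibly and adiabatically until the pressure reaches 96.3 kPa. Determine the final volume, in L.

61.4 L

T₁ = P₁V₁/(nR) = 376×22.4/(4.67×8.314) = 217 K.
Adiabatic: T₂/T₁ = (P₂/P₁)^((γ−1)/γ) ⇒ T₂ = 217×(0.256)^0.259 = 152 K; V₂ = 61.4 L.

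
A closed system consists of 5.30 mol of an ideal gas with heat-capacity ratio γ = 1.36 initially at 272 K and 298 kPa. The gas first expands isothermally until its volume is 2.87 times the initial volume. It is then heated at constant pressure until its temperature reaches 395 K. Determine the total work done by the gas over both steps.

18100 J

V₁ = nRT₁/P₁ = 5.30×8.314×272/298 = 40.2 L.
Step 1 — Isothermal: T stays 272 K; PV = const ⇒ V₂ = 115 L, P₂ = 104 kPa.
ΔU = 0 (ideal gas, T constant).
W = nRT ln(V₂/V₁) = 5.30×8.314×272×ln(2.87) = 12600 J.
Q = ΔU + W = 12600 J.
State after step 1: P = 104 kPa, V = 115 L, T = 272 K.
Step 2 — Isobaric: P stays 104 kPa; V/T = const ⇒ T₂ = 395 K, V₂ = 168 L.
W = PΔV = 104×(168−115) kPa·L = 5420 J.
ΔU = nCvΔT = 5.30×23.1×(395−272) = 15100 J.
Q = ΔU + W = nCpΔT = 20500 J.
Net over both steps: W = 18100 J, Q = 33100 J, ΔU = 15100 J.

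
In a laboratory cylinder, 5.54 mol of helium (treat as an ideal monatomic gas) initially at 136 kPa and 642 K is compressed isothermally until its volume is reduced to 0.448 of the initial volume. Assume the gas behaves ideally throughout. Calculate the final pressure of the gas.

V₁ = nRT₁/P₁ = 5.54×8.314×642/136 = 217 L.
Isothermal: T stays 642 K; PV = const ⇒ V₂ = 97.4 L, P₂ = 304 kPa.

304 kPa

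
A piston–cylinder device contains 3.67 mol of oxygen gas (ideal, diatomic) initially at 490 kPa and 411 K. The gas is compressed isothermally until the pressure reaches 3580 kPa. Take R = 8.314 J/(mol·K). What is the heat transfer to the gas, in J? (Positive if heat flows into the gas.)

-24900 J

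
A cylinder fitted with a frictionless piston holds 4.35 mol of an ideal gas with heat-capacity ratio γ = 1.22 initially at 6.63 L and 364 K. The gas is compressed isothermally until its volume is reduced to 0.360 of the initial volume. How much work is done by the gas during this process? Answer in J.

P₁ = nRT₁/V₁ = 4.35×8.314×364/6.63 = 1990 kPa.
Isothermal: T stays 364 K; PV = const ⇒ V₂ = 2.39 L, P₂ = 5520 kPa.
W = nRT ln(V₂/V₁) = 4.35×8.314×364×ln(0.360) = -13400 J.

-13400 J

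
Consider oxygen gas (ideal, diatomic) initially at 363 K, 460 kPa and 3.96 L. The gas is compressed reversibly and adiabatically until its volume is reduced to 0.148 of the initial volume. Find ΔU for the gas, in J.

5220 J

n = P₁V₁/(RT₁) = 460×3.96/(8.314×363) = 0.604 mol.
Adiabatic: TV^(γ−1) = const ⇒ T₂ = 363×(6.76)^0.400 = 779 K; PV^γ = const ⇒ P₂ = 6670 kPa.
For an ideal gas ΔU = nCvΔT with Cv = (5/2)R = 20.8 J/(mol·K).
ΔU = 0.604×20.8×(779−363) = 5220 J.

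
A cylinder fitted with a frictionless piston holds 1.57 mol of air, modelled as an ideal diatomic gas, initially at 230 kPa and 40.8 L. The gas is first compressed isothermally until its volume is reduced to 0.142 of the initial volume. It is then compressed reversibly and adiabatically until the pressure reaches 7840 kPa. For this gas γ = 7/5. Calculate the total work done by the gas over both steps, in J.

-31700 J

T₁ = P₁V₁/(nR) = 230×40.8/(1.57×8.314) = 719 K.
Step 1 — Isothermal: T stays 719 K; PV = const ⇒ V₂ = 5.79 L, P₂ = 1620 kPa.
ΔU = 0 (ideal gas, T constant).
W = nRT ln(V₂/V₁) = 1.57×8.314×719×ln(0.142) = -18300 J.
Q = ΔU + W = -18300 J.
State after step 1: P = 1620 kPa, V = 5.79 L, T = 719 K.
Step 2 — Adiabatic: T₂/T₁ = (P₂/P₁)^((γ−1)/γ) ⇒ T₂ = 719×(4.84)^0.286 = 1130 K; V₂ = 1.88 L.
ΔU = nCvΔT = 1.57×20.8×(1130−719) = 13400 J.
Q = 0 for an adiabatic process, so W = −ΔU = -13400 J.
Net over both steps: W = -31700 J, Q = -18300 J, ΔU = 13400 J.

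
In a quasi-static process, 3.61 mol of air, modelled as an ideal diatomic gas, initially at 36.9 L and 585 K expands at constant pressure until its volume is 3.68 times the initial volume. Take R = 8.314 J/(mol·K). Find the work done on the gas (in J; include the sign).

P₁ = nRT₁/V₁ = 3.61×8.314×585/36.9 = 476 kPa.
Isobaric: P stays 476 kPa; V/T = const ⇒ T₂ = 2150 K, V₂ = 136 L.
W = PΔV = 476×(136−36.9) kPa·L = 47100 J.
Work done on the gas = −W_by = -47100 J.

-47100 J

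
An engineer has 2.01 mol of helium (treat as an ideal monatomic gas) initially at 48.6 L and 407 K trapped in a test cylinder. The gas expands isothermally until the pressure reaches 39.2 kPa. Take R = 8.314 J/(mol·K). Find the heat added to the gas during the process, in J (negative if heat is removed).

P₁ = nRT₁/V₁ = 2.01×8.314×407/48.6 = 140 kPa.
Isothermal: T stays 407 K; PV = const ⇒ V₂ = 174 L, P₂ = 39.2 kPa.
ΔU = 0 (ideal gas, T constant).
W = nRT ln(V₂/V₁) = 2.01×8.314×407×ln(3.57) = 8660 J.
Q = ΔU + W = 8660 J.

8660 J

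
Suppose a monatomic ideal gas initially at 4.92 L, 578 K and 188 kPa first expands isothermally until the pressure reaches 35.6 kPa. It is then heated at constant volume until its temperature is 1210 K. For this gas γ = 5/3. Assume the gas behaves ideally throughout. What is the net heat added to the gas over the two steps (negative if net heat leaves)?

3060 J

n = P₁V₁/(RT₁) = 188×4.92/(8.314×578) = 0.192 mol.
Step 1 — Isothermal: T stays 578 K; PV = const ⇒ V₂ = 26.0 L, P₂ = 35.6 kPa.
ΔU = 0 (ideal gas, T constant).
W = nRT ln(V₂/V₁) = 0.192×8.314×578×ln(5.28) = 1540 J.
Q = ΔU + W = 1540 J.
State after step 1: P = 35.6 kPa, V = 26.0 L, T = 578 K.
Step 2 — Isochoric: V stays 26.0 L; P/T = const ⇒ T₂ = 1210 K, P₂ = 74.5 kPa.
W = 0 (no volume change).
ΔU = nCvΔT = 0.192×12.5×(1210−578) = 1520 J.
Q = ΔU = 1520 J.
Net over both steps: W = 1540 J, Q = 3060 J, ΔU = 1520 J.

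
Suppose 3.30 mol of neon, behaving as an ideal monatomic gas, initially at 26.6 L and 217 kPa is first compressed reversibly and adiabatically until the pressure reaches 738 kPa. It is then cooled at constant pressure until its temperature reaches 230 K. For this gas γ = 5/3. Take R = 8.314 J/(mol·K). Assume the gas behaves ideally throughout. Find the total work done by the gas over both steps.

-8580 J

T₁ = P₁V₁/(nR) = 217×26.6/(3.30×8.314) = 210 K.
Step 1 — Adiabatic: T₂/T₁ = (P₂/P₁)^((γ−1)/γ) ⇒ T₂ = 210×(3.40)^0.400 = 343 K; V₂ = 12.8 L.
ΔU = nCvΔT = 3.30×12.5×(343−210) = 5470 J.
Q = 0 for an adiabatic process, so W = −ΔU = -5470 J.
State after step 1: P = 738 kPa, V = 12.8 L, T = 343 K.
Step 2 — Isobaric: P stays 738 kPa; V/T = const ⇒ T₂ = 230 K, V₂ = 8.55 L.
W = PΔV = 738×(8.55−12.8) kPa·L = -3110 J.
ΔU = nCvΔT = 3.30×12.5×(230−343) = -4660 J.
Q = ΔU + W = nCpΔT = -7770 J.
Net over both steps: W = -8580 J, Q = -7770 J, ΔU = 807 J.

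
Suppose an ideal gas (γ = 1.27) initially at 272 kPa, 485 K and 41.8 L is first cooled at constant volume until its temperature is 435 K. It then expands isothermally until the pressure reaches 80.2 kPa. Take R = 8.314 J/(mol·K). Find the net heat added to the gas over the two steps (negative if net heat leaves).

7000 J

n = P₁V₁/(RT₁) = 272×41.8/(8.314×485) = 2.82 mol.
Step 1 — Isochoric: V stays 41.8 L; P/T = const ⇒ T₂ = 435 K, P₂ = 244 kPa.
W = 0 (no volume change).
ΔU = nCvΔT = 2.82×30.8×(435−485) = -4340 J.
Q = ΔU = -4340 J.
State after step 1: P = 244 kPa, V = 41.8 L, T = 435 K.
Step 2 — Isothermal: T stays 435 K; PV = const ⇒ V₂ = 127 L, P₂ = 80.2 kPa.
ΔU = 0 (ideal gas, T constant).
W = nRT ln(V₂/V₁) = 2.82×8.314×435×ln(3.04) = 11300 J.
Q = ΔU + W = 11300 J.
Net over both steps: W = 11300 J, Q = 7000 J, ΔU = -4340 J.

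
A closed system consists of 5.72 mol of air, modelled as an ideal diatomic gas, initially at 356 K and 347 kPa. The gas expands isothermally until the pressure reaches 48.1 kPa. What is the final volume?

352 L

V₁ = nRT₁/P₁ = 5.72×8.314×356/347 = 48.8 L.
Isothermal: T stays 356 K; PV = const ⇒ V₂ = 352 L, P₂ = 48.1 kPa.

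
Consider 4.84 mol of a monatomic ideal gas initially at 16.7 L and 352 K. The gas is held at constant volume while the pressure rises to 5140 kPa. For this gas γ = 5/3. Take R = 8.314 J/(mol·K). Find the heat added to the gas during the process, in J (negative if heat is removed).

108000 J

P₁ = nRT₁/V₁ = 4.84×8.314×352/16.7 = 848 kPa.
Isochoric: V stays 16.7 L; P/T = const ⇒ T₂ = 2130 K, P₂ = 5140 kPa.
W = 0 (no volume change).
ΔU = nCvΔT = 4.84×12.5×(2130−352) = 108000 J.
Q = ΔU = 108000 J.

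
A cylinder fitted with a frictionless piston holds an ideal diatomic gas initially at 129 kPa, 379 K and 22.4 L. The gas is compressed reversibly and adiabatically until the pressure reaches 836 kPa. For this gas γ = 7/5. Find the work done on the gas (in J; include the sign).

5100 J

n = P₁V₁/(RT₁) = 129×22.4/(8.314×379) = 0.917 mol.
Adiabatic: T₂/T₁ = (P₂/P₁)^((γ−1)/γ) ⇒ T₂ = 379×(6.48)^0.286 = 646 K; V₂ = 5.90 L.
ΔU = nCvΔT = 0.917×20.8×(646−379) = 5100 J.
Q = 0 for an adiabatic process, so W = −ΔU = -5100 J.
Work done on the gas = −W_by = 5100 J.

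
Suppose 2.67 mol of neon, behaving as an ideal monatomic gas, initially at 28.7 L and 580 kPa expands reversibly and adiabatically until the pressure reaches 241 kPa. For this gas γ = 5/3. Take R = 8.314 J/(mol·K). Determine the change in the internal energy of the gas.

-7400 J

T₁ = P₁V₁/(nR) = 580×28.7/(2.67×8.314) = 750 K.
Adiabatic: T₂/T₁ = (P₂/P₁)^((γ−1)/γ) ⇒ T₂ = 750×(0.416)^0.400 = 528 K; V₂ = 48.6 L.
For an ideal gas ΔU = nCvΔT with Cv = (3/2)R = 12.5 J/(mol·K).
ΔU = 2.67×12.5×(528−750) = -7400 J.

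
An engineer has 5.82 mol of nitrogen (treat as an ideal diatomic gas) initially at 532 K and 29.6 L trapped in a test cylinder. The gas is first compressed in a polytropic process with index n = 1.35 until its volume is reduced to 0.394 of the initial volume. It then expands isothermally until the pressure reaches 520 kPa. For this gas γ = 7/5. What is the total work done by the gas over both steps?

34800 J

P₁ = nRT₁/V₁ = 5.82×8.314×532/29.6 = 870 kPa.
Step 1 — Polytropic n=1.35: T₂ = T₁(V₁/V₂)^(n−1) = 532×(2.54)^0.35 = 737 K; P₂ = P₁(V₁/V₂)^n = 3060 kPa.
W = (P₁V₁−P₂V₂)/(n−1) = (870×29.6−3060×11.7)/0.35 = -28300 J.
ΔU = nCvΔT = 5.82×20.8×(737−532) = 24800 J.
Q = ΔU + W = -3540 J.
State after step 1: P = 3060 kPa, V = 11.7 L, T = 737 K.
Step 2 — Isothermal: T stays 737 K; PV = const ⇒ V₂ = 68.6 L, P₂ = 520 kPa.
ΔU = 0 (ideal gas, T constant).
W = nRT ln(V₂/V₁) = 5.82×8.314×737×ln(5.88) = 63200 J.
Q = ΔU + W = 63200 J.
Net over both steps: W = 34800 J, Q = 59600 J, ΔU = 24800 J.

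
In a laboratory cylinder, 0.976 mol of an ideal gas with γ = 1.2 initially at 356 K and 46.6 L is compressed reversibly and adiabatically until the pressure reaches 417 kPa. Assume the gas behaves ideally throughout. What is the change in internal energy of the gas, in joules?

P₁ = nRT₁/V₁ = 0.976×8.314×356/46.6 = 62.0 kPa.
Adiabatic: T₂/T₁ = (P₂/P₁)^((γ−1)/γ) ⇒ T₂ = 356×(6.73)^0.167 = 489 K; V₂ = 9.52 L.
For an ideal gas ΔU = nCvΔT with Cv = R/(γ−1) = 41.6 J/(mol·K).
ΔU = 0.976×41.6×(489−356) = 5400 J.

5400 J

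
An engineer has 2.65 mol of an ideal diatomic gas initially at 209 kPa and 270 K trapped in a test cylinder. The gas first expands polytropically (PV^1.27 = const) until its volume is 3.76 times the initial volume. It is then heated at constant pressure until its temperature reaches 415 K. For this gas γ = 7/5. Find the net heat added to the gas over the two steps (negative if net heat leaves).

19600 J

V₁ = nRT₁/P₁ = 2.65×8.314×270/209 = 28.5 L.
Step 1 — Polytropic n=1.27: T₂ = T₁(V₁/V₂)^(n−1) = 270×(0.266)^0.27 = 189 K; P₂ = P₁(V₁/V₂)^n = 38.9 kPa.
W = (P₁V₁−P₂V₂)/(n−1) = (209×28.5−38.9×107)/0.27 = 6620 J.
ΔU = nCvΔT = 2.65×20.8×(189−270) = -4470 J.
Q = ΔU + W = 2150 J.
State after step 1: P = 38.9 kPa, V = 107 L, T = 189 K.
Step 2 — Isobaric: P stays 38.9 kPa; V/T = const ⇒ T₂ = 415 K, V₂ = 235 L.
W = PΔV = 38.9×(235−107) kPa·L = 4980 J.
ΔU = nCvΔT = 2.65×20.8×(415−189) = 12500 J.
Q = ΔU + W = nCpΔT = 17400 J.
Net over both steps: W = 11600 J, Q = 19600 J, ΔU = 7990 J.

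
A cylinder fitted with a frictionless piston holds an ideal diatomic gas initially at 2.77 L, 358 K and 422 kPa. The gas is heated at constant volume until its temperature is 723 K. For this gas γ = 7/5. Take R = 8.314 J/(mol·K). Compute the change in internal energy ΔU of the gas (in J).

2980 J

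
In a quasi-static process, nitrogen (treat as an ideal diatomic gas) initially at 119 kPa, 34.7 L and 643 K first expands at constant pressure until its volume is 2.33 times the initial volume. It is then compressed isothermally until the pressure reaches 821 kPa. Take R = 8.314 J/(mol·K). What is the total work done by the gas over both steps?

-13100 J

n = P₁V₁/(RT₁) = 119×34.7/(8.314×643) = 0.772 mol.
Step 1 — Isobaric: P stays 119 kPa; V/T = const ⇒ T₂ = 1500 K, V₂ = 80.9 L.
W = PΔV = 119×(80.9−34.7) kPa·L = 5490 J.
ΔU = nCvΔT = 0.772×20.8×(1500−643) = 13700 J.
Q = ΔU + W = nCpΔT = 19200 J.
State after step 1: P = 119 kPa, V = 80.9 L, T = 1500 K.
Step 2 — Isothermal: T stays 1500 K; PV = const ⇒ V₂ = 11.7 L, P₂ = 821 kPa.
ΔU = 0 (ideal gas, T constant).
W = nRT ln(V₂/V₁) = 0.772×8.314×1500×ln(0.145) = -18600 J.
Q = ΔU + W = -18600 J.
Net over both steps: W = -13100 J, Q = 639 J, ΔU = 13700 J.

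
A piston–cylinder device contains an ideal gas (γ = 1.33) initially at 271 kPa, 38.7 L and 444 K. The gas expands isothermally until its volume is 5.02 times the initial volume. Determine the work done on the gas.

-16900 J

n = P₁V₁/(RT₁) = 271×38.7/(8.314×444) = 2.84 mol.
Isothermal: T stays 444 K; PV = const ⇒ V₂ = 194 L, P₂ = 54.0 kPa.
W = nRT ln(V₂/V₁) = 2.84×8.314×444×ln(5.02) = 16900 J.
Work done on the gas = −W_by = -16900 J.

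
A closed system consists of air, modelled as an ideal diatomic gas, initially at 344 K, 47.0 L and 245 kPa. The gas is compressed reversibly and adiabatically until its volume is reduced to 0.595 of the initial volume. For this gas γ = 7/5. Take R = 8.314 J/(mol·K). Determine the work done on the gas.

n = P₁V₁/(RT₁) = 245×47.0/(8.314×344) = 4.03 mol.
Adiabatic: TV^(γ−1) = const ⇒ T₂ = 344×(1.68)^0.400 = 423 K; PV^γ = const ⇒ P₂ = 507 kPa.
ΔU = nCvΔT = 4.03×20.8×(423−344) = 6640 J.
Q = 0 for an adiabatic process, so W = −ΔU = -6640 J.
Work done on the gas = −W_by = 6640 J.

6640 J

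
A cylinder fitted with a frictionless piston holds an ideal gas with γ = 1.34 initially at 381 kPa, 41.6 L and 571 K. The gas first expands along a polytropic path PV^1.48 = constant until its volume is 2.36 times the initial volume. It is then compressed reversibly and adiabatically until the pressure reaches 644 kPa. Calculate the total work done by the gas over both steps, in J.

-6660 J

n = P₁V₁/(RT₁) = 381×41.6/(8.314×571) = 3.34 mol.
Step 1 — Polytropic n=1.48: T₂ = T₁(V₁/V₂)^(n−1) = 571×(0.424)^0.48 = 378 K; P₂ = P₁(V₁/V₂)^n = 107 kPa.
W = (P₁V₁−P₂V₂)/(n−1) = (381×41.6−107×98.2)/0.48 = 11200 J.
ΔU = nCvΔT = 3.34×24.5×(378−571) = -15700 J.
Q = ΔU + W = -4590 J.
State after step 1: P = 107 kPa, V = 98.2 L, T = 378 K.
Step 2 — Adiabatic: T₂/T₁ = (P₂/P₁)^((γ−1)/γ) ⇒ T₂ = 378×(6.02)^0.254 = 596 K; V₂ = 25.7 L.
ΔU = nCvΔT = 3.34×24.5×(596−378) = 17800 J.
Q = 0 for an adiabatic process, so W = −ΔU = -17800 J.
Net over both steps: W = -6660 J, Q = -4590 J, ΔU = 2070 J.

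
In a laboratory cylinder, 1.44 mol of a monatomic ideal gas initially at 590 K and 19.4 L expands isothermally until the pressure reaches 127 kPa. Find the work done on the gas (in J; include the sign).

-7440 J

P₁ = nRT₁/V₁ = 1.44×8.314×590/19.4 = 364 kPa.
Isothermal: T stays 590 K; PV = const ⇒ V₂ = 55.6 L, P₂ = 127 kPa.
W = nRT ln(V₂/V₁) = 1.44×8.314×590×ln(2.87) = 7440 J.
Work done on the gas = −W_by = -7440 J.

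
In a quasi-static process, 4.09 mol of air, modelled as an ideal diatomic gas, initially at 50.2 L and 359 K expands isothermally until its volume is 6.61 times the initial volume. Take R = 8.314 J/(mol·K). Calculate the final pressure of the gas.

36.8 kPa

P₁ = nRT₁/V₁ = 4.09×8.314×359/50.2 = 243 kPa.
Isothermal: T stays 359 K; PV = const ⇒ V₂ = 332 L, P₂ = 36.8 kPa.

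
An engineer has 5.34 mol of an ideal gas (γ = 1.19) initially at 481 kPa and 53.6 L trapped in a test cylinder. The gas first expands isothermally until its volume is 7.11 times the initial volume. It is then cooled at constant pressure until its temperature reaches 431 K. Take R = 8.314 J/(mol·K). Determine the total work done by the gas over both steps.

43900 J

T₁ = P₁V₁/(nR) = 481×53.6/(5.34×8.314) = 581 K.
Step 1 — Isothermal: T stays 581 K; PV = const ⇒ V₂ = 381 L, P₂ = 67.7 kPa.
ΔU = 0 (ideal gas, T constant).
W = nRT ln(V₂/V₁) = 5.34×8.314×581×ln(7.11) = 50600 J.
Q = ΔU + W = 50600 J.
State after step 1: P = 67.7 kPa, V = 381 L, T = 581 K.
Step 2 — Isobaric: P stays 67.7 kPa; V/T = const ⇒ T₂ = 431 K, V₂ = 283 L.
W = PΔV = 67.7×(283−381) kPa·L = -6650 J.
ΔU = nCvΔT = 5.34×43.8×(431−581) = -35000 J.
Q = ΔU + W = nCpΔT = -41600 J.
Net over both steps: W = 43900 J, Q = 8940 J, ΔU = -35000 J.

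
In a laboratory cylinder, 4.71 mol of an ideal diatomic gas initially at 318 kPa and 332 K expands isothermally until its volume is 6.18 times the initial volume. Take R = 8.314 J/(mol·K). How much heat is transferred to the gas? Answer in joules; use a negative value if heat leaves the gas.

V₁ = nRT₁/P₁ = 4.71×8.314×332/318 = 40.9 L.
Isothermal: T stays 332 K; PV = const ⇒ V₂ = 253 L, P₂ = 51.5 kPa.
ΔU = 0 (ideal gas, T constant).
W = nRT ln(V₂/V₁) = 4.71×8.314×332×ln(6.18) = 23700 J.
Q = ΔU + W = 23700 J.

23700 J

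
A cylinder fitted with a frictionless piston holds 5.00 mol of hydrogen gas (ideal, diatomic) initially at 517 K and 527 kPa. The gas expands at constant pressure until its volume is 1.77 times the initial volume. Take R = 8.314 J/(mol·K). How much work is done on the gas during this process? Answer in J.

-16500 J

V₁ = nRT₁/P₁ = 5.00×8.314×517/527 = 40.8 L.
Isobaric: P stays 527 kPa; V/T = const ⇒ T₂ = 915 K, V₂ = 72.2 L.
W = PΔV = 527×(72.2−40.8) kPa·L = 16500 J.
Work done on the gas = −W_by = -16500 J.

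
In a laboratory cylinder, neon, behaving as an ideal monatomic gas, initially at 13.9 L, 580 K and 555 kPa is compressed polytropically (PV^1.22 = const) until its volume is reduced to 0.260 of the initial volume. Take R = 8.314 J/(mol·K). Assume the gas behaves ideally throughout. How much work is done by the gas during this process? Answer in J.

-12100 J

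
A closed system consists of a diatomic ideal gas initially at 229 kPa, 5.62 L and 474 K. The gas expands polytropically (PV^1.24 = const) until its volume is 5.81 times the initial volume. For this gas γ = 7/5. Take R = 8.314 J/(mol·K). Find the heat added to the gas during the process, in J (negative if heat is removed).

n = P₁V₁/(RT₁) = 229×5.62/(8.314×474) = 0.327 mol.
Polytropic n=1.24: T₂ = T₁(V₁/V₂)^(n−1) = 474×(0.172)^0.24 = 311 K; P₂ = P₁(V₁/V₂)^n = 25.8 kPa.
W = (P₁V₁−P₂V₂)/(n−1) = (229×5.62−25.8×32.7)/0.24 = 1850 J.
ΔU = nCvΔT = 0.327×20.8×(311−474) = -1110 J.
Q = ΔU + W = 739 J.

739 J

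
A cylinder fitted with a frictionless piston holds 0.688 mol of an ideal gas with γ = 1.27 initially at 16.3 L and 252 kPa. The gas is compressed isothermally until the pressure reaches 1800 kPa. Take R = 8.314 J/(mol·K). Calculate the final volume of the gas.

T₁ = P₁V₁/(nR) = 252×16.3/(0.688×8.314) = 718 K.
Isothermal: T stays 718 K; PV = const ⇒ V₂ = 2.28 L, P₂ = 1800 kPa.

2.28 L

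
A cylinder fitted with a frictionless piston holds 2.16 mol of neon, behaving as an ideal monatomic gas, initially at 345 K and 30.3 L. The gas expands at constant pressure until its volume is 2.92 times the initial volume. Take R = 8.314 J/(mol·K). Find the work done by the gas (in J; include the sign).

11900 J

P₁ = nRT₁/V₁ = 2.16×8.314×345/30.3 = 204 kPa.
Isobaric: P stays 204 kPa; V/T = const ⇒ T₂ = 1010 K, V₂ = 88.5 L.
W = PΔV = 204×(88.5−30.3) kPa·L = 11900 J.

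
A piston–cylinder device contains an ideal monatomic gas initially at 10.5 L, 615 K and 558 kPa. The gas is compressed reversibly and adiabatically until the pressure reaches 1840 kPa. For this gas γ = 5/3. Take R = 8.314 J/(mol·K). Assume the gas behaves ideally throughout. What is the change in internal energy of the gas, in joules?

n = P₁V₁/(RT₁) = 558×10.5/(8.314×615) = 1.15 mol.
Adiabatic: T₂/T₁ = (P₂/P₁)^((γ−1)/γ) ⇒ T₂ = 615×(3.30)^0.400 = 991 K; V₂ = 5.13 L.
For an ideal gas ΔU = nCvΔT with Cv = (3/2)R = 12.5 J/(mol·K).
ΔU = 1.15×12.5×(991−615) = 5380 J.

5380 J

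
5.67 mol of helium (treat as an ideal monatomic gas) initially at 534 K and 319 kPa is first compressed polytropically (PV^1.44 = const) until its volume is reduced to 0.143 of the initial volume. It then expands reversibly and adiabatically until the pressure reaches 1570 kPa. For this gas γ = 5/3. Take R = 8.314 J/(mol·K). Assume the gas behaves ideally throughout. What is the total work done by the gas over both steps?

V₁ = nRT₁/P₁ = 5.67×8.314×534/319 = 78.9 L.
Step 1 — Polytropic n=1.44: T₂ = T₁(V₁/V₂)^(n−1) = 534×(6.99)^0.44 = 1260 K; P₂ = P₁(V₁/V₂)^n = 5250 kPa.
W = (P₁V₁−P₂V₂)/(n−1) = (319×78.9−5250×11.3)/0.44 = -77400 J.
ΔU = nCvΔT = 5.67×12.5×(1260−534) = 51100 J.
Q = ΔU + W = -26300 J.
State after step 1: P = 5250 kPa, V = 11.3 L, T = 1260 K.
Step 2 — Adiabatic: T₂/T₁ = (P₂/P₁)^((γ−1)/γ) ⇒ T₂ = 1260×(0.299)^0.400 = 775 K; V₂ = 23.3 L.
ΔU = nCvΔT = 5.67×12.5×(775−1260) = -34000 J.
Q = 0 for an adiabatic process, so W = −ΔU = 34000 J.
Net over both steps: W = -43400 J, Q = -26300 J, ΔU = 17100 J.

-43400 J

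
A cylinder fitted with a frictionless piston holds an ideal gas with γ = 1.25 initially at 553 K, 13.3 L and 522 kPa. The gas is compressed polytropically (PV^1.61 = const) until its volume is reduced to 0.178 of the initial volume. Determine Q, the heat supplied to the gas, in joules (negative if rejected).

n = P₁V₁/(RT₁) = 522×13.3/(8.314×553) = 1.51 mol.
Polytropic n=1.61: T₂ = T₁(V₁/V₂)^(n−1) = 553×(5.62)^0.61 = 1580 K; P₂ = P₁(V₁/V₂)^n = 8400 kPa.
W = (P₁V₁−P₂V₂)/(n−1) = (522×13.3−8400×2.37)/0.61 = -21200 J.
ΔU = nCvΔT = 1.51×33.3×(1580−553) = 51800 J.
Q = ΔU + W = 30600 J.

30600 J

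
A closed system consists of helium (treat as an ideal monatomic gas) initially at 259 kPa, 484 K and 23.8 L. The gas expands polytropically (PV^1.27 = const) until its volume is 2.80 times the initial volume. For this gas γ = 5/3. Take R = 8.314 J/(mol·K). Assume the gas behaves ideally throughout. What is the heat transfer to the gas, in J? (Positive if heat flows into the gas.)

n = P₁V₁/(RT₁) = 259×23.8/(8.314×484) = 1.53 mol.
Polytropic n=1.27: T₂ = T₁(V₁/V₂)^(n−1) = 484×(0.357)^0.27 = 367 K; P₂ = P₁(V₁/V₂)^n = 70.1 kPa.
W = (P₁V₁−P₂V₂)/(n−1) = (259×23.8−70.1×66.6)/0.27 = 5540 J.
ΔU = nCvΔT = 1.53×12.5×(367−484) = -2240 J.
Q = ΔU + W = 3300 J.

3300 J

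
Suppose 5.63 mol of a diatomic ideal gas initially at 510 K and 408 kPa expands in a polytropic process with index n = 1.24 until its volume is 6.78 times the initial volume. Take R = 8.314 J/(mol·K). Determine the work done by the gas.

36600 J

V₁ = nRT₁/P₁ = 5.63×8.314×510/408 = 58.5 L.
Polytropic n=1.24: T₂ = T₁(V₁/V₂)^(n−1) = 510×(0.147)^0.24 = 322 K; P₂ = P₁(V₁/V₂)^n = 38.0 kPa.
W = (P₁V₁−P₂V₂)/(n−1) = (408×58.5−38.0×397)/0.24 = 36600 J.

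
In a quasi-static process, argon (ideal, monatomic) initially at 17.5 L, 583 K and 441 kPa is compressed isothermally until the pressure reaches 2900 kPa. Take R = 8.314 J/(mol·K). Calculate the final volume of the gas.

Isothermal: T stays 583 K; PV = const ⇒ V₂ = 2.66 L, P₂ = 2900 kPa.

2.66 L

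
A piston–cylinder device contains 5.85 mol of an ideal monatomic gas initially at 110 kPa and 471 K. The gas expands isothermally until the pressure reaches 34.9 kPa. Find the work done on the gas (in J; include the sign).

-26300 J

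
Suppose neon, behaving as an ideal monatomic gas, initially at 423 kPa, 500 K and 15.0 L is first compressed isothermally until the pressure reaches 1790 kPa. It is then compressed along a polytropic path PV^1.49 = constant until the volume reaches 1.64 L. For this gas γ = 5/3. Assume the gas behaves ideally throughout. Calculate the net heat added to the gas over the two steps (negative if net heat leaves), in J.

-10700 J

n = P₁V₁/(RT₁) = 423×15.0/(8.314×500) = 1.53 mol.
Step 1 — Isothermal: T stays 500 K; PV = const ⇒ V₂ = 3.54 L, P₂ = 1790 kPa.
ΔU = 0 (ideal gas, T constant).
W = nRT ln(V₂/V₁) = 1.53×8.314×500×ln(0.236) = -9150 J.
Q = ΔU + W = -9150 J.
State after step 1: P = 1790 kPa, V = 3.54 L, T = 500 K.
Step 2 — Polytropic n=1.49: T₂ = T₁(V₁/V₂)^(n−1) = 500×(2.16)^0.49 = 729 K; P₂ = P₁(V₁/V₂)^n = 5640 kPa.
W = (P₁V₁−P₂V₂)/(n−1) = (1790×3.54−5640×1.64)/0.49 = -5940 J.
ΔU = nCvΔT = 1.53×12.5×(729−500) = 4370 J.
Q = ΔU + W = -1570 J.
Net over both steps: W = -15100 J, Q = -10700 J, ΔU = 4370 J.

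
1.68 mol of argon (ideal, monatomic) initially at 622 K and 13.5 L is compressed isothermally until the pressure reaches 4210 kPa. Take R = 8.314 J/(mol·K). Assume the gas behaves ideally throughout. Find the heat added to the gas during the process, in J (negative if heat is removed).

P₁ = nRT₁/V₁ = 1.68×8.314×622/13.5 = 644 kPa.
Isothermal: T stays 622 K; PV = const ⇒ V₂ = 2.06 L, P₂ = 4210 kPa.
ΔU = 0 (ideal gas, T constant).
W = nRT ln(V₂/V₁) = 1.68×8.314×622×ln(0.153) = -16300 J.
Q = ΔU + W = -16300 J.

-16300 J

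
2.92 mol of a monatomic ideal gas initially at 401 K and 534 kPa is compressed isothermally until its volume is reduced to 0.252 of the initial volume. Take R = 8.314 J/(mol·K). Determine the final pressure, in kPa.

2120 kPa

V₁ = nRT₁/P₁ = 2.92×8.314×401/534 = 18.2 L.
Isothermal: T stays 401 K; PV = const ⇒ V₂ = 4.59 L, P₂ = 2120 kPa.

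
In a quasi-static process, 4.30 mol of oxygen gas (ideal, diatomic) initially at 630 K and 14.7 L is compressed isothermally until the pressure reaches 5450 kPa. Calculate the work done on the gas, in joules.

P₁ = nRT₁/V₁ = 4.30×8.314×630/14.7 = 1530 kPa.
Isothermal: T stays 630 K; PV = const ⇒ V₂ = 4.13 L, P₂ = 5450 kPa.
W = nRT ln(V₂/V₁) = 4.30×8.314×630×ln(0.281) = -28600 J.
Work done on the gas = −W_by = 28600 J.

28600 J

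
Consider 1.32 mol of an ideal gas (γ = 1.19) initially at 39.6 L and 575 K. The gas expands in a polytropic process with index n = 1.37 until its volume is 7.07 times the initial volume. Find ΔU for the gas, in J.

-17100 J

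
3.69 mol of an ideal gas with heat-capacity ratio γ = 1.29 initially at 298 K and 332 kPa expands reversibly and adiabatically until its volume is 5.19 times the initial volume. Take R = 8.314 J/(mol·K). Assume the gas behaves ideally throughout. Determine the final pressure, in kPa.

V₁ = nRT₁/P₁ = 3.69×8.314×298/332 = 27.5 L.
Adiabatic: TV^(γ−1) = const ⇒ T₂ = 298×(0.193)^0.290 = 185 K; PV^γ = const ⇒ P₂ = 39.7 kPa.

39.7 kPa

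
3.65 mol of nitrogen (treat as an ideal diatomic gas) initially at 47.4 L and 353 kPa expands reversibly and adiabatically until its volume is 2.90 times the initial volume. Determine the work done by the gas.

14500 J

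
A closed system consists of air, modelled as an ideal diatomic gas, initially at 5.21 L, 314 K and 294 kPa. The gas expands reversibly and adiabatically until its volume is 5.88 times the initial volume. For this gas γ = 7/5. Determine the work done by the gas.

n = P₁V₁/(RT₁) = 294×5.21/(8.314×314) = 0.587 mol.
Adiabatic: TV^(γ−1) = const ⇒ T₂ = 314×(0.170)^0.400 = 155 K; PV^γ = const ⇒ P₂ = 24.6 kPa.
ΔU = nCvΔT = 0.587×20.8×(155−314) = -1940 J.
Q = 0 for an adiabatic process, so W = −ΔU = 1940 J.

1940 J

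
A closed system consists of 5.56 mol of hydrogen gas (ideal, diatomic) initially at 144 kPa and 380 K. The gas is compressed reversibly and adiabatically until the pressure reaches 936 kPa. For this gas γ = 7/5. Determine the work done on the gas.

31100 J

V₁ = nRT₁/P₁ = 5.56×8.314×380/144 = 122 L.
Adiabatic: T₂/T₁ = (P₂/P₁)^((γ−1)/γ) ⇒ T₂ = 380×(6.50)^0.286 = 649 K; V₂ = 32.0 L.
ΔU = nCvΔT = 5.56×20.8×(649−380) = 31100 J.
Q = 0 for an adiabatic process, so W = −ΔU = -31100 J.
Work done on the gas = −W_by = 31100 J.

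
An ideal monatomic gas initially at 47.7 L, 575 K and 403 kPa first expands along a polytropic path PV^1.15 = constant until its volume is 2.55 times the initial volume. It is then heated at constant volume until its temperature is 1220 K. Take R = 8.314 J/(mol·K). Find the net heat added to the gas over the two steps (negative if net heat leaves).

49100 J

n = P₁V₁/(RT₁) = 403×47.7/(8.314×575) = 4.02 mol.
Step 1 — Polytropic n=1.15: T₂ = T₁(V₁/V₂)^(n−1) = 575×(0.392)^0.15 = 500 K; P₂ = P₁(V₁/V₂)^n = 137 kPa.
W = (P₁V₁−P₂V₂)/(n−1) = (403×47.7−137×122)/0.15 = 16800 J.
ΔU = nCvΔT = 4.02×12.5×(500−575) = -3780 J.
Q = ΔU + W = 13000 J.
State after step 1: P = 137 kPa, V = 122 L, T = 500 K.
Step 2 — Isochoric: V stays 122 L; P/T = const ⇒ T₂ = 1220 K, P₂ = 335 kPa.
W = 0 (no volume change).
ΔU = nCvΔT = 4.02×12.5×(1220−500) = 36100 J.
Q = ΔU = 36100 J.
Net over both steps: W = 16800 J, Q = 49100 J, ΔU = 32300 J.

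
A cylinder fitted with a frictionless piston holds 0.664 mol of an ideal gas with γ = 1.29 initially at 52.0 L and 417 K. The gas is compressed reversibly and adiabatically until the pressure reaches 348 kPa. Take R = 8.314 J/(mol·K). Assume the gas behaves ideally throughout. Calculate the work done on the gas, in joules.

4680 J

P₁ = nRT₁/V₁ = 0.664×8.314×417/52.0 = 44.3 kPa.
Adiabatic: T₂/T₁ = (P₂/P₁)^((γ−1)/γ) ⇒ T₂ = 417×(7.86)^0.225 = 663 K; V₂ = 10.5 L.
ΔU = nCvΔT = 0.664×28.7×(663−417) = 4680 J.
Q = 0 for an adiabatic process, so W = −ΔU = -4680 J.
Work done on the gas = −W_by = 4680 J.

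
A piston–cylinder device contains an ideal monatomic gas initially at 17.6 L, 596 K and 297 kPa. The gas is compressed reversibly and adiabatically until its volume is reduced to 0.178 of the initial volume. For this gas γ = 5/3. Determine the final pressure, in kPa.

5270 kPa

Adiabatic: TV^(γ−1) = const ⇒ T₂ = 596×(5.62)^0.667 = 1880 K; PV^γ = const ⇒ P₂ = 5270 kPa.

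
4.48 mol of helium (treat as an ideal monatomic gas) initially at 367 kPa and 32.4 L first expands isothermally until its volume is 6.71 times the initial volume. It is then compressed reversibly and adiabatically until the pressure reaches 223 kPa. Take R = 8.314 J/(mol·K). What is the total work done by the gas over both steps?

9180 J

T₁ = P₁V₁/(nR) = 367×32.4/(4.48×8.314) = 319 K.
Step 1 — Isothermal: T stays 319 K; PV = const ⇒ V₂ = 217 L, P₂ = 54.7 kPa.
ΔU = 0 (ideal gas, T constant).
W = nRT ln(V₂/V₁) = 4.48×8.314×319×ln(6.71) = 22600 J.
Q = ΔU + W = 22600 J.
State after step 1: P = 54.7 kPa, V = 217 L, T = 319 K.
Step 2 — Adiabatic: T₂/T₁ = (P₂/P₁)^((γ−1)/γ) ⇒ T₂ = 319×(4.08)^0.400 = 560 K; V₂ = 93.6 L.
ΔU = nCvΔT = 4.48×12.5×(560−319) = 13500 J.
Q = 0 for an adiabatic process, so W = −ΔU = -13500 J.
Net over both steps: W = 9180 J, Q = 22600 J, ΔU = 13500 J.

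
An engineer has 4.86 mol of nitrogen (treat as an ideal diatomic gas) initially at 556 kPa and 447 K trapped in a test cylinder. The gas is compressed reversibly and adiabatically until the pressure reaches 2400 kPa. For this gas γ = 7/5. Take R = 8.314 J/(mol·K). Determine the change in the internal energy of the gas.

23400 J

V₁ = nRT₁/P₁ = 4.86×8.314×447/556 = 32.5 L.
Adiabatic: T₂/T₁ = (P₂/P₁)^((γ−1)/γ) ⇒ T₂ = 447×(4.32)^0.286 = 679 K; V₂ = 11.4 L.
For an ideal gas ΔU = nCvΔT with Cv = (5/2)R = 20.8 J/(mol·K).
ΔU = 4.86×20.8×(679−447) = 23400 J.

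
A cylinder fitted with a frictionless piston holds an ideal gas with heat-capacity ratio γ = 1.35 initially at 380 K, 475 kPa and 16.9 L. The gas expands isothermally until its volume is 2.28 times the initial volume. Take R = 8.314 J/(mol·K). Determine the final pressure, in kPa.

208 kPa

Isothermal: T stays 380 K; PV = const ⇒ V₂ = 38.5 L, P₂ = 208 kPa.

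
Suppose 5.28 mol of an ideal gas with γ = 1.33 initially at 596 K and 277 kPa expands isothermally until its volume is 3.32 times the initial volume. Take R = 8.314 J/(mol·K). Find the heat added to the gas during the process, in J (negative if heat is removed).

31400 J

V₁ = nRT₁/P₁ = 5.28×8.314×596/277 = 94.5 L.
Isothermal: T stays 596 K; PV = const ⇒ V₂ = 314 L, P₂ = 83.4 kPa.
ΔU = 0 (ideal gas, T constant).
W = nRT ln(V₂/V₁) = 5.28×8.314×596×ln(3.32) = 31400 J.
Q = ΔU + W = 31400 J.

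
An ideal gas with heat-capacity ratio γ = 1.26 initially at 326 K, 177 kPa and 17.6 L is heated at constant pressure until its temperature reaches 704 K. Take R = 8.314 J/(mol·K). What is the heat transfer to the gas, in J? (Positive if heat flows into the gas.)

n = P₁V₁/(RT₁) = 177×17.6/(8.314×326) = 1.15 mol.
Isobaric: P stays 177 kPa; V/T = const ⇒ T₂ = 704 K, V₂ = 38.0 L.
W = PΔV = 177×(38.0−17.6) kPa·L = 3610 J.
ΔU = nCvΔT = 1.15×32.0×(704−326) = 13900 J.
Q = ΔU + W = nCpΔT = 17500 J.

17500 J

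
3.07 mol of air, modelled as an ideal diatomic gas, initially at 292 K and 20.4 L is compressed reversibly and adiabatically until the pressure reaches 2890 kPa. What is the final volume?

4.66 L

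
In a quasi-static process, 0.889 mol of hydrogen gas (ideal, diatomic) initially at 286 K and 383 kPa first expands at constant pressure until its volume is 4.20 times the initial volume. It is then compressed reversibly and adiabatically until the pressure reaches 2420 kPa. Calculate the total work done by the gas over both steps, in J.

-8630 J

V₁ = nRT₁/P₁ = 0.889×8.314×286/383 = 5.52 L.
Step 1 — Isobaric: P stays 383 kPa; V/T = const ⇒ T₂ = 1200 K, V₂ = 23.2 L.
W = PΔV = 383×(23.2−5.52) kPa·L = 6760 J.
ΔU = nCvΔT = 0.889×20.8×(1200−286) = 16900 J.
Q = ΔU + W = nCpΔT = 23700 J.
State after step 1: P = 383 kPa, V = 23.2 L, T = 1200 K.
Step 2 — Adiabatic: T₂/T₁ = (P₂/P₁)^((γ−1)/γ) ⇒ T₂ = 1200×(6.32)^0.286 = 2030 K; V₂ = 6.21 L.
ΔU = nCvΔT = 0.889×20.8×(2030−1200) = 15400 J.
Q = 0 for an adiabatic process, so W = −ΔU = -15400 J.
Net over both steps: W = -8630 J, Q = 23700 J, ΔU = 32300 J.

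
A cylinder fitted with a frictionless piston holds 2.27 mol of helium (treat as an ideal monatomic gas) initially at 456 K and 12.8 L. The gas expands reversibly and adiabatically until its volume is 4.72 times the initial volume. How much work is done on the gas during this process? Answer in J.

P₁ = nRT₁/V₁ = 2.27×8.314×456/12.8 = 672 kPa.
Adiabatic: TV^(γ−1) = const ⇒ T₂ = 456×(0.212)^0.667 = 162 K; PV^γ = const ⇒ P₂ = 50.6 kPa.
ΔU = nCvΔT = 2.27×12.5×(162−456) = -8320 J.
Q = 0 for an adiabatic process, so W = −ΔU = 8320 J.
Work done on the gas = −W_by = -8320 J.

-8320 J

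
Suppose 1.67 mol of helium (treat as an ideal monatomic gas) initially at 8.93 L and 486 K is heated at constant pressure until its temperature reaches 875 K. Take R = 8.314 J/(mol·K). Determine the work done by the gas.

P₁ = nRT₁/V₁ = 1.67×8.314×486/8.93 = 756 kPa.
Isobaric: P stays 756 kPa; V/T = const ⇒ T₂ = 875 K, V₂ = 16.1 L.
W = PΔV = 756×(16.1−8.93) kPa·L = 5400 J.

5400 J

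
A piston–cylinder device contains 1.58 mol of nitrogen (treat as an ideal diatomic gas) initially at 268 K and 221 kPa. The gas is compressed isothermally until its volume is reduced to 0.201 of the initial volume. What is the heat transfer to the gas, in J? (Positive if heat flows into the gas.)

V₁ = nRT₁/P₁ = 1.58×8.314×268/221 = 15.9 L.
Isothermal: T stays 268 K; PV = const ⇒ V₂ = 3.20 L, P₂ = 1100 kPa.
ΔU = 0 (ideal gas, T constant).
W = nRT ln(V₂/V₁) = 1.58×8.314×268×ln(0.201) = -5650 J.
Q = ΔU + W = -5650 J.

-5650 J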